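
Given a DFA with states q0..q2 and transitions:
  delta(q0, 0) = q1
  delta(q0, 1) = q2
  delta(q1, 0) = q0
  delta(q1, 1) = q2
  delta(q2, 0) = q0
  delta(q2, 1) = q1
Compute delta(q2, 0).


Looking up transition function:
delta(q2, 0) in the table
Row: q2, Column: 0
Result: q0

q0


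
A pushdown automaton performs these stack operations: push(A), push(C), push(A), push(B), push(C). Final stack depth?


Tracing stack operations:
  push(A) -> stack = [A], depth=1
  push(C) -> stack = [A,C], depth=2
  push(A) -> stack = [A,C,A], depth=3
  push(B) -> stack = [A,C,A,B], depth=4
  push(C) -> stack = [A,C,A,B,C], depth=5
Final depth = 5

5


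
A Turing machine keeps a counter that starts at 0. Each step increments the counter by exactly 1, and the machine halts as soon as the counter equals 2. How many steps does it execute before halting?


Counter starts at 0. Counting sequence:
  Step 1: counter = 1
  Step 2: counter = 2
Counter reached 2 -> halt
Total steps = 2

2


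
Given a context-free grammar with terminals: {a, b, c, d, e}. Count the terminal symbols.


Terminal symbols: a, b, c, d, e
Counting each: a (#1), b (#2), c (#3), d (#4), e (#5)
Total = 5

5


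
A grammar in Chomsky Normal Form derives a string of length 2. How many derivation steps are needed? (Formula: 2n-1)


Chomsky Normal Form derivation:
String length n = 2
Each step either:
  - Splits a nonterminal into two (n-1 such steps)
  - Converts a nonterminal to terminal (n such steps)
Total = (n-1) + n = 2n - 1
= 2(2) - 1
= 4 - 1
= 3

3


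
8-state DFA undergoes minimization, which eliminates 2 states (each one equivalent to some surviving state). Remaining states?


Original DFA: 8 states
Redundant states removed: 2
Minimized states = original - removed
= 8 - 2
= 6

6


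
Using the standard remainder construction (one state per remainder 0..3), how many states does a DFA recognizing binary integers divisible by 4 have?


Divisibility by 4 is tracked via the remainder mod 4: 0, 1, ..., 3
The construction assigns one state to each remainder
Number of remainders = 4

4


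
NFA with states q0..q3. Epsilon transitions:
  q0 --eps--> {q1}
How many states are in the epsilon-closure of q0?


Starting from q0
Initialize closure = {q0}
Follow epsilon from q0 -> add q1
Final closure: {q0, q1}
Size = 2

2


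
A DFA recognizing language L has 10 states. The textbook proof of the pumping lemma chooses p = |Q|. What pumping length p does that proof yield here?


Pumping lemma for regular languages (standard proof):
Take p = |Q|, the number of DFA states.
Any string of length >= |Q| passes through |Q|+1 states while reading its first |Q| symbols,
so by pigeonhole some state repeats, giving the loop that can be pumped.
Here |Q| = 10
Therefore the proof uses p = 10

10


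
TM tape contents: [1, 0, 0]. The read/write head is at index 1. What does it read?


Tape: [1, 0, 0]
Positions: 0 1 2
Values:    1 0 0
Head at position 1
tape[1] = 0

0


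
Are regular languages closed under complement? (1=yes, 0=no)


Regular languages are closed under all standard operations:
- Union: Yes (product construction)
- Intersection: Yes (product construction)
- Complement: Yes (swap accept/reject)
- Concatenation: Yes (NFA construction)
Operation: complement -> Closed

1


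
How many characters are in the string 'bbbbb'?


String: 'bbbbb'
Counting characters:
  'b' appears 5 time(s)
Total length = 0 + 5 = 5

5


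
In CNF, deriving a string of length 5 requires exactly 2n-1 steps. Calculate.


Chomsky Normal Form derivation:
String length n = 5
Each step either:
  - Splits a nonterminal into two (n-1 such steps)
  - Converts a nonterminal to terminal (n such steps)
Total = (n-1) + n = 2n - 1
= 2(5) - 1
= 10 - 1
= 9

9


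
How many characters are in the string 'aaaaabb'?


String: 'aaaaabb'
Counting characters:
  'a' appears 5 time(s)
  'b' appears 2 time(s)
Total length = 5 + 2 = 7

7


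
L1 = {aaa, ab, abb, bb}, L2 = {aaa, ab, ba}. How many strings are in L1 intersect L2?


L1 = {aaa, ab, abb, bb}
L2 = {aaa, ab, ba}
Checking each string in L1 against L2:
  'aaa': in L2? Yes
  'ab': in L2? Yes
  'abb': in L2? No
  'bb': in L2? No
Intersection = {aaa, ab}
|L1 ∩ L2| = 2

2


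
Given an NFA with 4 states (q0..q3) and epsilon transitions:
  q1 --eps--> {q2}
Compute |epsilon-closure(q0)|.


Starting from q0
Initialize closure = {q0}
q0 has no outgoing epsilon transitions -> nothing to add
Final closure: {q0}
Size = 1

1


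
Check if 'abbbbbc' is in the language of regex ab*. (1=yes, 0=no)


Pattern: ab*
String: 'abbbbbc'
Pattern requires: exactly one 'a' followed by zero or more 'b's
First char is 'a' -> OK
Rest 'bbbbbc': all b's? No
Result: 0

0


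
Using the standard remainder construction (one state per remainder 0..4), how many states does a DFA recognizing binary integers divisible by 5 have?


Divisibility by 5 is tracked via the remainder mod 5: 0, 1, ..., 4
The construction assigns one state to each remainder
Number of remainders = 5

5


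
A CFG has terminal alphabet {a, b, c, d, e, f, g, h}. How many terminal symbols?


Terminal symbols: a, b, c, d, e, f, g, h
Counting each: a (#1), b (#2), c (#3), d (#4), e (#5), f (#6), g (#7), h (#8)
Total = 8

8


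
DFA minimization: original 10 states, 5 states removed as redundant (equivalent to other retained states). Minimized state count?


Original DFA: 10 states
Redundant states removed: 5
Minimized states = original - removed
= 10 - 5
= 5

5


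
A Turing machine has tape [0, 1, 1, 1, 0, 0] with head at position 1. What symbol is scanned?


Tape: [0, 1, 1, 1, 0, 0]
Positions: 0 1 2 3 4 5
Values:    0 1 1 1 0 0
Head at position 1
tape[1] = 1

1


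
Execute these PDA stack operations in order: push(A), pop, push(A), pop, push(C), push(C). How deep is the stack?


Tracing stack operations:
  push(A) -> stack = [A], depth=1
  pop -> removed A, stack = [], depth=0
  push(A) -> stack = [A], depth=1
  pop -> removed A, stack = [], depth=0
  push(C) -> stack = [C], depth=1
  push(C) -> stack = [C,C], depth=2
Final depth = 2

2


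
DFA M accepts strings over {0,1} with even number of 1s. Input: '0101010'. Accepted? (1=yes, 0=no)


DFA has 2 states: q_even (start, accept=yes) and q_odd
Processing string '0101010' character by character:
  Position 0: read '0', 1-count=0 -> q_even (no change)
  Position 1: read '1', 1-count=1 -> q_odd
  Position 2: read '0', 1-count=1 -> q_odd (no change)
  Position 3: read '1', 1-count=2 -> q_even
  Position 4: read '0', 1-count=2 -> q_even (no change)
  Position 5: read '1', 1-count=3 -> q_odd
  Position 6: read '0', 1-count=3 -> q_odd (no change)
Final state: q_odd, total 1s = 3 (odd); the DFA requires an even count -> reject

0


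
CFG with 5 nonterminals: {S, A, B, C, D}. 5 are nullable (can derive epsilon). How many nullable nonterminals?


Nonterminals: {S, A, B, C, D}
A nonterminal is nullable if it can derive epsilon
Counting nullable nonterminals: 5
Total nullable = 5

5


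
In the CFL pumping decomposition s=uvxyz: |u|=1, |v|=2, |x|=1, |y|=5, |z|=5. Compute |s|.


|s| = |u| + |v| + |x| + |y| + |z|
= 1 + 2 + 1 + 5 + 5
= 3 + 1 + 10
= 4 + 10
= 14

14


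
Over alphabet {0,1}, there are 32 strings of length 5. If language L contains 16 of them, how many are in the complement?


Alphabet: {0,1}
String length: 5
Total strings of length 5 = 2^5 = 32
Strings in L = 16
Complement = total - |L|
= 32 - 16
= 16

16


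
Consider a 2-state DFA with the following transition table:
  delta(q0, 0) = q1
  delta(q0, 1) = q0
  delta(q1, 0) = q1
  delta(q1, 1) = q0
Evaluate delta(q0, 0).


Looking up transition function:
delta(q0, 0) in the table
Row: q0, Column: 0
Result: q1

q1


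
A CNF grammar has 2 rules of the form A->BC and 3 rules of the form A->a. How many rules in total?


CNF allows two rule forms:
  A -> BC (binary): 2 rules
  A -> a (terminal): 3 rules
Total = 2 + 3 = 5

5


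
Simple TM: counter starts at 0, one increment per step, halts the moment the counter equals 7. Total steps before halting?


Counter starts at 0. Counting sequence:
  Step 1: counter = 1
  Step 2: counter = 2
  Step 3: counter = 3
  Step 4: counter = 4
  Step 5: counter = 5
  Step 6: counter = 6
  Step 7: counter = 7
Counter reached 7 -> halt
Total steps = 7

7


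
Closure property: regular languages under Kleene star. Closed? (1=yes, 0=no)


Regular languages are closed under:
- Union (DFA product construction)
- Intersection (DFA product construction)
- Complement (swap accept/reject states)
- Concatenation (NFA construction)
- Kleene star (NFA construction)
Kleene star is in this list
Therefore: closed

1


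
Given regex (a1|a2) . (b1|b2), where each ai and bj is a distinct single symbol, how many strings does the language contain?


First group: 2 alternatives
Second group: 2 alternatives
Concatenation: each choice from group 1 pairs with each from group 2
Total = 2 x 2 = 4

4


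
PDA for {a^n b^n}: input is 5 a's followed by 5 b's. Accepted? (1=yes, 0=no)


Language requires equal numbers of a's and b's
PDA pushes for each 'a', pops for each 'b'
Number of a's = 5
Number of b's = 5
5 == 5 -> Accept

1


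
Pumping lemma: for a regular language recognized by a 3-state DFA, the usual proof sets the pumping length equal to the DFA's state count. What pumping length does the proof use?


Pumping lemma for regular languages (standard proof):
Take p = |Q|, the number of DFA states.
Any string of length >= |Q| passes through |Q|+1 states while reading its first |Q| symbols,
so by pigeonhole some state repeats, giving the loop that can be pumped.
Here |Q| = 3
Therefore the proof uses p = 3

3


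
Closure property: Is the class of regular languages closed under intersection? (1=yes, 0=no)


Regular languages are closed under all standard operations:
- Union: Yes (product construction)
- Intersection: Yes (product construction)
- Complement: Yes (swap accept/reject)
- Concatenation: Yes (NFA construction)
Operation: intersection -> Closed

1


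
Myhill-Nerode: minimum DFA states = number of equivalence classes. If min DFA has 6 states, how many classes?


Myhill-Nerode theorem:
Number of equivalence classes = number of states in minimal DFA
Minimal DFA states = 6
Therefore equivalence classes = 6

6


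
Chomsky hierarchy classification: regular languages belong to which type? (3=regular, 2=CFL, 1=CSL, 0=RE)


Chomsky hierarchy levels:
  Type 3: Regular (DFA/NFA/regex)
  Type 2: Context-free (PDA)
  Type 1: Context-sensitive
  Type 0: Recursively enumerable (TM)
'regular' corresponds to Type 3

3


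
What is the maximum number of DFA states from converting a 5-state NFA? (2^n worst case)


NFA has 5 states
Subset construction: each DFA state = subset of NFA states
Maximum subsets = 2^5
2^5 = 32

32


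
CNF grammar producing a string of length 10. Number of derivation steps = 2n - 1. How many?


Chomsky Normal Form derivation:
String length n = 10
Each step either:
  - Splits a nonterminal into two (n-1 such steps)
  - Converts a nonterminal to terminal (n such steps)
Total = (n-1) + n = 2n - 1
= 2(10) - 1
= 20 - 1
= 19

19


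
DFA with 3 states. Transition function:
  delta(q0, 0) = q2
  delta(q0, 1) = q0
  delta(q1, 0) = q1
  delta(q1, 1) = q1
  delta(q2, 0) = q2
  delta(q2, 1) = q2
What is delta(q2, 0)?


Looking up transition function:
delta(q2, 0) in the table
Row: q2, Column: 0
Result: q2

q2


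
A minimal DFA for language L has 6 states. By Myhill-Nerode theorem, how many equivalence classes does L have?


Myhill-Nerode theorem:
Number of equivalence classes = number of states in minimal DFA
Minimal DFA states = 6
Therefore equivalence classes = 6

6


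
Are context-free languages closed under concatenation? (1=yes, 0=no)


CFL closure properties:
  Closed under: union, concatenation, Kleene star
  NOT closed under: intersection, complement
Operation 'concatenation' is in closed list -> Yes (closed)

1


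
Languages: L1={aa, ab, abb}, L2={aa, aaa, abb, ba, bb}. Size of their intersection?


L1 = {aa, ab, abb}
L2 = {aa, aaa, abb, ba, bb}
Checking each string in L1 against L2:
  'aa': in L2? Yes
  'ab': in L2? No
  'abb': in L2? Yes
Intersection = {aa, abb}
|L1 ∩ L2| = 2

2


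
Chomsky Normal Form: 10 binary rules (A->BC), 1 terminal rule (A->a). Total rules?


CNF allows two rule forms:
  A -> BC (binary): 10 rules
  A -> a (terminal): 1 rule
Total = 10 + 1 = 11

11


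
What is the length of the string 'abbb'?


String: 'abbb'
Counting characters:
  'a' appears 1 time(s)
  'b' appears 3 time(s)
Total length = 1 + 3 = 4

4


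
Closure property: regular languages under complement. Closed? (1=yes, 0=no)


Regular languages are closed under:
- Union (DFA product construction)
- Intersection (DFA product construction)
- Complement (swap accept/reject states)
- Concatenation (NFA construction)
- Kleene star (NFA construction)
complement is in this list
Therefore: closed

1


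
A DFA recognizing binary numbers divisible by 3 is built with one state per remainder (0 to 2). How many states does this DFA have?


Divisibility by 3 is tracked via the remainder mod 3: 0, 1, ..., 2
The construction assigns one state to each remainder
Number of remainders = 3

3


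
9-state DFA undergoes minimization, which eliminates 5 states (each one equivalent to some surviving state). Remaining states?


Original DFA: 9 states
Redundant states removed: 5
Minimized states = original - removed
= 9 - 5
= 4

4


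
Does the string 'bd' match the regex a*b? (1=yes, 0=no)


Pattern: a*b
String: 'bd'
Pattern requires: zero or more 'a's followed by exactly one 'b'
Found 0 leading 'a's
Remaining: 'bd'
Remaining is not 'b' -> no match
Result: 0

0


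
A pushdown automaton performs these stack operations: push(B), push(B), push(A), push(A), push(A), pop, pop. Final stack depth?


Tracing stack operations:
  push(B) -> stack = [B], depth=1
  push(B) -> stack = [B,B], depth=2
  push(A) -> stack = [B,B,A], depth=3
  push(A) -> stack = [B,B,A,A], depth=4
  push(A) -> stack = [B,B,A,A,A], depth=5
  pop -> removed A, stack = [B,B,A,A], depth=4
  pop -> removed A, stack = [B,B,A], depth=3
Final depth = 3

3


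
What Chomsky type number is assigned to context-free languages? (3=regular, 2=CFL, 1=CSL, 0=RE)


Chomsky hierarchy levels:
  Type 3: Regular (DFA/NFA/regex)
  Type 2: Context-free (PDA)
  Type 1: Context-sensitive
  Type 0: Recursively enumerable (TM)
'context-free' corresponds to Type 2

2


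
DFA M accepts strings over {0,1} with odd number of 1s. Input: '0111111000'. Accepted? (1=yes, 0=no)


DFA has 2 states: q_even (start, accept=no) and q_odd
Processing string '0111111000' character by character:
  Position 0: read '0', 1-count=0 -> q_even (no change)
  Position 1: read '1', 1-count=1 -> q_odd
  Position 2: read '1', 1-count=2 -> q_even
  Position 3: read '1', 1-count=3 -> q_odd
  Position 4: read '1', 1-count=4 -> q_even
  Position 5: read '1', 1-count=5 -> q_odd
  Position 6: read '1', 1-count=6 -> q_even
  Position 7: read '0', 1-count=6 -> q_even (no change)
  Position 8: read '0', 1-count=6 -> q_even (no change)
  Position 9: read '0', 1-count=6 -> q_even (no change)
Final state: q_even, total 1s = 6 (even); the DFA requires an odd count -> reject

0


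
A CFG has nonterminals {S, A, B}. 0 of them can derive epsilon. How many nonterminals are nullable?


Nonterminals: {S, A, B}
A nonterminal is nullable if it can derive epsilon
Counting nullable nonterminals: 0
Total nullable = 0

0


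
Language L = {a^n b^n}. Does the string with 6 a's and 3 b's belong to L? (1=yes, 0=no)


Language requires equal numbers of a's and b's
PDA pushes for each 'a', pops for each 'b'
Number of a's = 6
Number of b's = 3
6 != 3 -> Reject

0


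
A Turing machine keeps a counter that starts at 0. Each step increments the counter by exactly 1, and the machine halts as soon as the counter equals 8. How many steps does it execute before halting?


Counter starts at 0. Counting sequence:
  Step 1: counter = 1
  Step 2: counter = 2
  Step 3: counter = 3
  Step 4: counter = 4
  Step 5: counter = 5
  Step 6: counter = 6
  Step 7: counter = 7
  Step 8: counter = 8
Counter reached 8 -> halt
Total steps = 8

8


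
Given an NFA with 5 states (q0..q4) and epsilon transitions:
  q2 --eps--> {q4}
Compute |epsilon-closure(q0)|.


Starting from q0
Initialize closure = {q0}
q0 has no outgoing epsilon transitions -> nothing to add
Final closure: {q0}
Size = 1

1


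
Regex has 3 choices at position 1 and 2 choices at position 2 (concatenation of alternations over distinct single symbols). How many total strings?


First group: 3 alternatives
Second group: 2 alternatives
Concatenation: each choice from group 1 pairs with each from group 2
Total = 3 x 2 = 6

6


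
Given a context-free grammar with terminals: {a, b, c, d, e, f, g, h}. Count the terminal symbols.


Terminal symbols: a, b, c, d, e, f, g, h
Counting each: a (#1), b (#2), c (#3), d (#4), e (#5), f (#6), g (#7), h (#8)
Total = 8

8


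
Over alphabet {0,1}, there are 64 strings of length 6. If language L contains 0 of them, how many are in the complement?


Alphabet: {0,1}
String length: 6
Total strings of length 6 = 2^6 = 64
Strings in L = 0
Complement = total - |L|
= 64 - 0
= 64

64


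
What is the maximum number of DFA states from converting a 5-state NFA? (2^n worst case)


NFA has 5 states
Subset construction: each DFA state = subset of NFA states
Maximum subsets = 2^5
2^5 = 32

32


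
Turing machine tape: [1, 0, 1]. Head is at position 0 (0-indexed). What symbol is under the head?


Tape: [1, 0, 1]
Positions: 0 1 2
Values:    1 0 1
Head at position 0
tape[0] = 1

1


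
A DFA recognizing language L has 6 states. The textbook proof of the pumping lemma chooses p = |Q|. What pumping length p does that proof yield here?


Pumping lemma for regular languages (standard proof):
Take p = |Q|, the number of DFA states.
Any string of length >= |Q| passes through |Q|+1 states while reading its first |Q| symbols,
so by pigeonhole some state repeats, giving the loop that can be pumped.
Here |Q| = 6
Therefore the proof uses p = 6

6


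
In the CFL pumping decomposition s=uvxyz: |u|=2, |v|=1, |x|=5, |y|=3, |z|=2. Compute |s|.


|s| = |u| + |v| + |x| + |y| + |z|
= 2 + 1 + 5 + 3 + 2
= 3 + 5 + 5
= 8 + 5
= 13

13


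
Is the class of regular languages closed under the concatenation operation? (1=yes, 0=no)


Regular languages are closed under:
- Union (DFA product construction)
- Intersection (DFA product construction)
- Complement (swap accept/reject states)
- Concatenation (NFA construction)
- Kleene star (NFA construction)
concatenation is in this list
Therefore: closed

1


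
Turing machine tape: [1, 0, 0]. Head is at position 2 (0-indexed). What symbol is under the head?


Tape: [1, 0, 0]
Positions: 0 1 2
Values:    1 0 0
Head at position 2
tape[2] = 0

0


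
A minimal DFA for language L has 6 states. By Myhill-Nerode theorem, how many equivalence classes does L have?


Myhill-Nerode theorem:
Number of equivalence classes = number of states in minimal DFA
Minimal DFA states = 6
Therefore equivalence classes = 6

6


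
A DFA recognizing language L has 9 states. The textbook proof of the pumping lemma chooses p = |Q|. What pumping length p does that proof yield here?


Pumping lemma for regular languages (standard proof):
Take p = |Q|, the number of DFA states.
Any string of length >= |Q| passes through |Q|+1 states while reading its first |Q| symbols,
so by pigeonhole some state repeats, giving the loop that can be pumped.
Here |Q| = 9
Therefore the proof uses p = 9

9


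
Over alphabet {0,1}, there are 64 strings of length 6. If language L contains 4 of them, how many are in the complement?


Alphabet: {0,1}
String length: 6
Total strings of length 6 = 2^6 = 64
Strings in L = 4
Complement = total - |L|
= 64 - 4
= 60

60


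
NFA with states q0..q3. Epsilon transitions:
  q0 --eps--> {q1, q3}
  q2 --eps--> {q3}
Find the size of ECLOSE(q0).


Starting from q0
Initialize closure = {q0}
Follow epsilon from q0 -> add q1
Follow epsilon from q0 -> add q3
Final closure: {q0, q1, q3}
Size = 3

3


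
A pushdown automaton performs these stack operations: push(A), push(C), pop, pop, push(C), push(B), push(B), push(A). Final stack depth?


Tracing stack operations:
  push(A) -> stack = [A], depth=1
  push(C) -> stack = [A,C], depth=2
  pop -> removed C, stack = [A], depth=1
  pop -> removed A, stack = [], depth=0
  push(C) -> stack = [C], depth=1
  push(B) -> stack = [C,B], depth=2
  push(B) -> stack = [C,B,B], depth=3
  push(A) -> stack = [C,B,B,A], depth=4
Final depth = 4

4


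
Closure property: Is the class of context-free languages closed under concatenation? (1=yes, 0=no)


CFL closure properties:
  Closed under: union, concatenation, Kleene star
  NOT closed under: intersection, complement
Operation 'concatenation' is in closed list -> Yes (closed)

1


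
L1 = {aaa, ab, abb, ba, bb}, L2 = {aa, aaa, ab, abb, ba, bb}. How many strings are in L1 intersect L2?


L1 = {aaa, ab, abb, ba, bb}
L2 = {aa, aaa, ab, abb, ba, bb}
Checking each string in L1 against L2:
  'aaa': in L2? Yes
  'ab': in L2? Yes
  'abb': in L2? Yes
  'ba': in L2? Yes
  'bb': in L2? Yes
Intersection = {aaa, ab, abb, ba, bb}
|L1 ∩ L2| = 5

5


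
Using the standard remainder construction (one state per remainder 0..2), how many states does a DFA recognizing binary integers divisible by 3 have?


Divisibility by 3 is tracked via the remainder mod 3: 0, 1, ..., 2
The construction assigns one state to each remainder
Number of remainders = 3

3


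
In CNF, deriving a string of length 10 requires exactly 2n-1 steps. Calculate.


Chomsky Normal Form derivation:
String length n = 10
Each step either:
  - Splits a nonterminal into two (n-1 such steps)
  - Converts a nonterminal to terminal (n such steps)
Total = (n-1) + n = 2n - 1
= 2(10) - 1
= 20 - 1
= 19

19


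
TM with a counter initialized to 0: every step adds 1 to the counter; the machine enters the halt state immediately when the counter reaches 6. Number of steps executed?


Counter starts at 0. Counting sequence:
  Step 1: counter = 1
  Step 2: counter = 2
  Step 3: counter = 3
  Step 4: counter = 4
  Step 5: counter = 5
  Step 6: counter = 6
Counter reached 6 -> halt
Total steps = 6

6


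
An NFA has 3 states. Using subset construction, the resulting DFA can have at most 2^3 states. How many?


NFA has 3 states
Subset construction: each DFA state = subset of NFA states
Maximum subsets = 2^3
2^3 = 8

8


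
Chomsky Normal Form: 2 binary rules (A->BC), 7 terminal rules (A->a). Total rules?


CNF allows two rule forms:
  A -> BC (binary): 2 rules
  A -> a (terminal): 7 rules
Total = 2 + 7 = 9

9


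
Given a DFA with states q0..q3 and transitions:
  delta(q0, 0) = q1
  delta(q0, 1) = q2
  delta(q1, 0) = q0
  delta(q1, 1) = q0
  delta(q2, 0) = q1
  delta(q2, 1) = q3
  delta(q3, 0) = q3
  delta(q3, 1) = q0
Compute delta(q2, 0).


Looking up transition function:
delta(q2, 0) in the table
Row: q2, Column: 0
Result: q1

q1


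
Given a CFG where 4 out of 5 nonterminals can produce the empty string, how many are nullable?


Nonterminals: {S, A, B, C, D}
A nonterminal is nullable if it can derive epsilon
Counting nullable nonterminals: 4
Total nullable = 4

4


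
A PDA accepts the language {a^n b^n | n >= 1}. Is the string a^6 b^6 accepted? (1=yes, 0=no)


Language requires equal numbers of a's and b's
PDA pushes for each 'a', pops for each 'b'
Number of a's = 6
Number of b's = 6
6 == 6 -> Accept

1


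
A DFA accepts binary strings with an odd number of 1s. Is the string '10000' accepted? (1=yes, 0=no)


DFA has 2 states: q_even (start, accept=no) and q_odd
Processing string '10000' character by character:
  Position 0: read '1', 1-count=1 -> q_odd
  Position 1: read '0', 1-count=1 -> q_odd (no change)
  Position 2: read '0', 1-count=1 -> q_odd (no change)
  Position 3: read '0', 1-count=1 -> q_odd (no change)
  Position 4: read '0', 1-count=1 -> q_odd (no change)
Final state: q_odd, total 1s = 1 (odd); the DFA requires an odd count -> accept

1


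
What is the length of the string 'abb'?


String: 'abb'
Counting characters:
  'a' appears 1 time(s)
  'b' appears 2 time(s)
Total length = 1 + 2 = 3

3


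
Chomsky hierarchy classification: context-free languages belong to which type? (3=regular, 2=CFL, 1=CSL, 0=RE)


Chomsky hierarchy levels:
  Type 3: Regular (DFA/NFA/regex)
  Type 2: Context-free (PDA)
  Type 1: Context-sensitive
  Type 0: Recursively enumerable (TM)
'context-free' corresponds to Type 2

2


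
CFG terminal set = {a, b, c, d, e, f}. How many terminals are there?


Terminal symbols: a, b, c, d, e, f
Counting each: a (#1), b (#2), c (#3), d (#4), e (#5), f (#6)
Total = 6

6


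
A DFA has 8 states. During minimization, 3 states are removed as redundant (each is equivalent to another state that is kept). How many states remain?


Original DFA: 8 states
Redundant states removed: 3
Minimized states = original - removed
= 8 - 3
= 5

5


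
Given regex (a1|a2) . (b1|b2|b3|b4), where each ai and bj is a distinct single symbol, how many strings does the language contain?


First group: 2 alternatives
Second group: 4 alternatives
Concatenation: each choice from group 1 pairs with each from group 2
Total = 2 x 4 = 8

8


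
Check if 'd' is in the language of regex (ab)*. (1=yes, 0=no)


Pattern: (ab)*
String: 'd'
Pattern requires: zero or more repetitions of 'ab'
Length 1 is odd -> cannot be (ab)* -> no match
Result: 0

0


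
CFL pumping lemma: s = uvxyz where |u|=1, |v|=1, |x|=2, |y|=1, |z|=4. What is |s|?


|s| = |u| + |v| + |x| + |y| + |z|
= 1 + 1 + 2 + 1 + 4
= 2 + 2 + 5
= 4 + 5
= 9

9


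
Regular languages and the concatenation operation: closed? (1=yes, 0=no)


Regular languages are closed under all standard operations:
- Union: Yes (product construction)
- Intersection: Yes (product construction)
- Complement: Yes (swap accept/reject)
- Concatenation: Yes (NFA construction)
Operation: concatenation -> Closed

1


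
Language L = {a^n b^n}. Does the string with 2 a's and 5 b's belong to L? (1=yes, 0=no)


Language requires equal numbers of a's and b's
PDA pushes for each 'a', pops for each 'b'
Number of a's = 2
Number of b's = 5
2 != 5 -> Reject

0


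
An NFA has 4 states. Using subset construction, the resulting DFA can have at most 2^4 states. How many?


NFA has 4 states
Subset construction: each DFA state = subset of NFA states
Maximum subsets = 2^4
2^4 = 16

16


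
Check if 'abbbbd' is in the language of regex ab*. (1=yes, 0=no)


Pattern: ab*
String: 'abbbbd'
Pattern requires: exactly one 'a' followed by zero or more 'b's
First char is 'a' -> OK
Rest 'bbbbd': all b's? No
Result: 0

0


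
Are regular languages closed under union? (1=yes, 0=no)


Regular languages are closed under:
- Union (DFA product construction)
- Intersection (DFA product construction)
- Complement (swap accept/reject states)
- Concatenation (NFA construction)
- Kleene star (NFA construction)
union is in this list
Therefore: closed

1


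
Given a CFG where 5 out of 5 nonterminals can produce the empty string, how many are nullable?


Nonterminals: {S, A, B, C, D}
A nonterminal is nullable if it can derive epsilon
Counting nullable nonterminals: 5
Total nullable = 5

5


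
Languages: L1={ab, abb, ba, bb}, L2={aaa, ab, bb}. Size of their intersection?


L1 = {ab, abb, ba, bb}
L2 = {aaa, ab, bb}
Checking each string in L1 against L2:
  'ab': in L2? Yes
  'abb': in L2? No
  'ba': in L2? No
  'bb': in L2? Yes
Intersection = {ab, bb}
|L1 ∩ L2| = 2

2


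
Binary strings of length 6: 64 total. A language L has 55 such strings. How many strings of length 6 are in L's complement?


Alphabet: {0,1}
String length: 6
Total strings of length 6 = 2^6 = 64
Strings in L = 55
Complement = total - |L|
= 64 - 55
= 9

9


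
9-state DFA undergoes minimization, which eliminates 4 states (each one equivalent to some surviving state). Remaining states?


Original DFA: 9 states
Redundant states removed: 4
Minimized states = original - removed
= 9 - 4
= 5

5


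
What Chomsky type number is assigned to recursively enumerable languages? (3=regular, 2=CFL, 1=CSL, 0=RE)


Chomsky hierarchy levels:
  Type 3: Regular (DFA/NFA/regex)
  Type 2: Context-free (PDA)
  Type 1: Context-sensitive
  Type 0: Recursively enumerable (TM)
'recursively enumerable' corresponds to Type 0

0


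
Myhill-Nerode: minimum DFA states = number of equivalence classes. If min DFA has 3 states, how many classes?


Myhill-Nerode theorem:
Number of equivalence classes = number of states in minimal DFA
Minimal DFA states = 3
Therefore equivalence classes = 3

3


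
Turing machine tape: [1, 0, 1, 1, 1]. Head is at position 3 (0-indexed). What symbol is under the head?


Tape: [1, 0, 1, 1, 1]
Positions: 0 1 2 3 4
Values:    1 0 1 1 1
Head at position 3
tape[3] = 1

1


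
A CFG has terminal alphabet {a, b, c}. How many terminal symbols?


Terminal symbols: a, b, c
Counting each: a (#1), b (#2), c (#3)
Total = 3

3


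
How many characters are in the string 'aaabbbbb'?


String: 'aaabbbbb'
Counting characters:
  'a' appears 3 time(s)
  'b' appears 5 time(s)
Total length = 3 + 5 = 8

8


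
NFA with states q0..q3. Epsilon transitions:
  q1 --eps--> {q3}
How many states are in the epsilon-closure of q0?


Starting from q0
Initialize closure = {q0}
q0 has no outgoing epsilon transitions -> nothing to add
Final closure: {q0}
Size = 1

1


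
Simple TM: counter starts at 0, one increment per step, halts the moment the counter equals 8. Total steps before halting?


Counter starts at 0. Counting sequence:
  Step 1: counter = 1
  Step 2: counter = 2
  Step 3: counter = 3
  Step 4: counter = 4
  Step 5: counter = 5
  Step 6: counter = 6
  Step 7: counter = 7
  Step 8: counter = 8
Counter reached 8 -> halt
Total steps = 8

8


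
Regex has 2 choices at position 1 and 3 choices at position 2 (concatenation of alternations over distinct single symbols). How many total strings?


First group: 2 alternatives
Second group: 3 alternatives
Concatenation: each choice from group 1 pairs with each from group 2
Total = 2 x 3 = 6

6


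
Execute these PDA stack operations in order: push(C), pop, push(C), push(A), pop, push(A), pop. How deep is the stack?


Tracing stack operations:
  push(C) -> stack = [C], depth=1
  pop -> removed C, stack = [], depth=0
  push(C) -> stack = [C], depth=1
  push(A) -> stack = [C,A], depth=2
  pop -> removed A, stack = [C], depth=1
  push(A) -> stack = [C,A], depth=2
  pop -> removed A, stack = [C], depth=1
Final depth = 1

1


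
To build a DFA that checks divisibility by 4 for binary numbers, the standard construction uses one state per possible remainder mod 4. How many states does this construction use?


Divisibility by 4 is tracked via the remainder mod 4: 0, 1, ..., 3
The construction assigns one state to each remainder
Number of remainders = 4

4


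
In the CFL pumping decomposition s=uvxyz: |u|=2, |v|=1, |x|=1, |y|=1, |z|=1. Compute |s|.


|s| = |u| + |v| + |x| + |y| + |z|
= 2 + 1 + 1 + 1 + 1
= 3 + 1 + 2
= 4 + 2
= 6

6


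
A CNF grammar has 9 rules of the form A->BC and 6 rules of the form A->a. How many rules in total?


CNF allows two rule forms:
  A -> BC (binary): 9 rules
  A -> a (terminal): 6 rules
Total = 9 + 6 = 15

15


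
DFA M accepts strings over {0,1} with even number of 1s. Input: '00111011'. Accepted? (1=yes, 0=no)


DFA has 2 states: q_even (start, accept=yes) and q_odd
Processing string '00111011' character by character:
  Position 0: read '0', 1-count=0 -> q_even (no change)
  Position 1: read '0', 1-count=0 -> q_even (no change)
  Position 2: read '1', 1-count=1 -> q_odd
  Position 3: read '1', 1-count=2 -> q_even
  Position 4: read '1', 1-count=3 -> q_odd
  Position 5: read '0', 1-count=3 -> q_odd (no change)
  Position 6: read '1', 1-count=4 -> q_even
  Position 7: read '1', 1-count=5 -> q_odd
Final state: q_odd, total 1s = 5 (odd); the DFA requires an even count -> reject

0


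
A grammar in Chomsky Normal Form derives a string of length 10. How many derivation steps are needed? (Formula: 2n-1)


Chomsky Normal Form derivation:
String length n = 10
Each step either:
  - Splits a nonterminal into two (n-1 such steps)
  - Converts a nonterminal to terminal (n such steps)
Total = (n-1) + n = 2n - 1
= 2(10) - 1
= 20 - 1
= 19

19


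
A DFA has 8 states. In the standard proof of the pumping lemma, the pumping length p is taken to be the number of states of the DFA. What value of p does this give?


Pumping lemma for regular languages (standard proof):
Take p = |Q|, the number of DFA states.
Any string of length >= |Q| passes through |Q|+1 states while reading its first |Q| symbols,
so by pigeonhole some state repeats, giving the loop that can be pumped.
Here |Q| = 8
Therefore the proof uses p = 8

8


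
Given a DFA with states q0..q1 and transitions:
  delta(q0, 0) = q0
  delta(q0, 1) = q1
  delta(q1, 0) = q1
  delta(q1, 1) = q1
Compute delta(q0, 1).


Looking up transition function:
delta(q0, 1) in the table
Row: q0, Column: 1
Result: q1

q1


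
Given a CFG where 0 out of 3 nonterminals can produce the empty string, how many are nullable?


Nonterminals: {S, A, B}
A nonterminal is nullable if it can derive epsilon
Counting nullable nonterminals: 0
Total nullable = 0

0


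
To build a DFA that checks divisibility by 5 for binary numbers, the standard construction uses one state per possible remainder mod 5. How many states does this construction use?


Divisibility by 5 is tracked via the remainder mod 5: 0, 1, ..., 4
The construction assigns one state to each remainder
Number of remainders = 5

5


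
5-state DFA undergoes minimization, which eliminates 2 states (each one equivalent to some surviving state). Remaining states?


Original DFA: 5 states
Redundant states removed: 2
Minimized states = original - removed
= 5 - 2
= 3

3


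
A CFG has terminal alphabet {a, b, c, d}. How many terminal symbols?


Terminal symbols: a, b, c, d
Counting each: a (#1), b (#2), c (#3), d (#4)
Total = 4

4


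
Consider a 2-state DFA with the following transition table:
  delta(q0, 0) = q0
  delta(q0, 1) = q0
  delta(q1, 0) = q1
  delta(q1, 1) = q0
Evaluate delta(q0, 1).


Looking up transition function:
delta(q0, 1) in the table
Row: q0, Column: 1
Result: q0

q0


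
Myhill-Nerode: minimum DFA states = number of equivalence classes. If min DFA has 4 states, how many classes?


Myhill-Nerode theorem:
Number of equivalence classes = number of states in minimal DFA
Minimal DFA states = 4
Therefore equivalence classes = 4

4


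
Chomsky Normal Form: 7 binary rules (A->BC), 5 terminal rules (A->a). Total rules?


CNF allows two rule forms:
  A -> BC (binary): 7 rules
  A -> a (terminal): 5 rules
Total = 7 + 5 = 12

12


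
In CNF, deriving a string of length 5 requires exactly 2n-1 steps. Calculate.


Chomsky Normal Form derivation:
String length n = 5
Each step either:
  - Splits a nonterminal into two (n-1 such steps)
  - Converts a nonterminal to terminal (n such steps)
Total = (n-1) + n = 2n - 1
= 2(5) - 1
= 10 - 1
= 9

9


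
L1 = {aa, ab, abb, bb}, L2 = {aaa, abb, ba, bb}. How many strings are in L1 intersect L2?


L1 = {aa, ab, abb, bb}
L2 = {aaa, abb, ba, bb}
Checking each string in L1 against L2:
  'aa': in L2? No
  'ab': in L2? No
  'abb': in L2? Yes
  'bb': in L2? Yes
Intersection = {abb, bb}
|L1 ∩ L2| = 2

2


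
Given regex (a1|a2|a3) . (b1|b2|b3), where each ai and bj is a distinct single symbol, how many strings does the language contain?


First group: 3 alternatives
Second group: 3 alternatives
Concatenation: each choice from group 1 pairs with each from group 2
Total = 3 x 3 = 9

9


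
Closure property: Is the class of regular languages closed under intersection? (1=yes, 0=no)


Regular languages are closed under all standard operations:
- Union: Yes (product construction)
- Intersection: Yes (product construction)
- Complement: Yes (swap accept/reject)
- Concatenation: Yes (NFA construction)
Operation: intersection -> Closed

1


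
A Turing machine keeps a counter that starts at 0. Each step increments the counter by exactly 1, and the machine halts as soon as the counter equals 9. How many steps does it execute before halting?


Counter starts at 0. Counting sequence:
  Step 1: counter = 1
  Step 2: counter = 2
  Step 3: counter = 3
  Step 4: counter = 4
  Step 5: counter = 5
  Step 6: counter = 6
  ...
  Step 9: counter = 9
Counter reached 9 -> halt
Total steps = 9

9


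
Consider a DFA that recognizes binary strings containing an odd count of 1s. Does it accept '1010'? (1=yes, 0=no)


DFA has 2 states: q_even (start, accept=no) and q_odd
Processing string '1010' character by character:
  Position 0: read '1', 1-count=1 -> q_odd
  Position 1: read '0', 1-count=1 -> q_odd (no change)
  Position 2: read '1', 1-count=2 -> q_even
  Position 3: read '0', 1-count=2 -> q_even (no change)
Final state: q_even, total 1s = 2 (even); the DFA requires an odd count -> reject

0


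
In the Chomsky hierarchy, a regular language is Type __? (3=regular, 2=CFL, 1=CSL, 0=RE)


Chomsky hierarchy levels:
  Type 3: Regular (DFA/NFA/regex)
  Type 2: Context-free (PDA)
  Type 1: Context-sensitive
  Type 0: Recursively enumerable (TM)
'regular' corresponds to Type 3

3


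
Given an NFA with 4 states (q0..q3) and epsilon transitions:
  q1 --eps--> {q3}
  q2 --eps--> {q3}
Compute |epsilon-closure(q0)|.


Starting from q0
Initialize closure = {q0}
q0 has no outgoing epsilon transitions -> nothing to add
Final closure: {q0}
Size = 1

1


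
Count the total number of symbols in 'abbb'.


String: 'abbb'
Counting characters:
  'a' appears 1 time(s)
  'b' appears 3 time(s)
Total length = 1 + 3 = 4

4


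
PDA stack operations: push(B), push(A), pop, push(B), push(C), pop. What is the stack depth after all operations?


Tracing stack operations:
  push(B) -> stack = [B], depth=1
  push(A) -> stack = [B,A], depth=2
  pop -> removed A, stack = [B], depth=1
  push(B) -> stack = [B,B], depth=2
  push(C) -> stack = [B,B,C], depth=3
  pop -> removed C, stack = [B,B], depth=2
Final depth = 2

2


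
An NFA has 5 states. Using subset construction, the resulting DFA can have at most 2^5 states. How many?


NFA has 5 states
Subset construction: each DFA state = subset of NFA states
Maximum subsets = 2^5
2^5 = 32

32


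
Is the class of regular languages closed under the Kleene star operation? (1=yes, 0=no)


Regular languages are closed under:
- Union (DFA product construction)
- Intersection (DFA product construction)
- Complement (swap accept/reject states)
- Concatenation (NFA construction)
- Kleene star (NFA construction)
Kleene star is in this list
Therefore: closed

1


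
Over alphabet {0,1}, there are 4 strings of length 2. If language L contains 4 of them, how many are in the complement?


Alphabet: {0,1}
String length: 2
Total strings of length 2 = 2^2 = 4
Strings in L = 4
Complement = total - |L|
= 4 - 4
= 0

0


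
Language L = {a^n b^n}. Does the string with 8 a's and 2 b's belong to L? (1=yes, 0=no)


Language requires equal numbers of a's and b's
PDA pushes for each 'a', pops for each 'b'
Number of a's = 8
Number of b's = 2
8 != 2 -> Reject

0


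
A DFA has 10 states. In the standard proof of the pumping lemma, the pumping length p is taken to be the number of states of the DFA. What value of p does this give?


Pumping lemma for regular languages (standard proof):
Take p = |Q|, the number of DFA states.
Any string of length >= |Q| passes through |Q|+1 states while reading its first |Q| symbols,
so by pigeonhole some state repeats, giving the loop that can be pumped.
Here |Q| = 10
Therefore the proof uses p = 10

10
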